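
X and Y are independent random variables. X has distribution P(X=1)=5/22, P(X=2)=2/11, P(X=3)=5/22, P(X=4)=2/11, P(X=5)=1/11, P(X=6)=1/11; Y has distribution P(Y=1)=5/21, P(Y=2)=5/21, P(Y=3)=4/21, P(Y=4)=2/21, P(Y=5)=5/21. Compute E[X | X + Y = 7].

P(X + Y = 7) = 1/7.
Summing X·P(x,y) over outcomes with X + Y = 7 gives 122/231.
E[X | X + Y = 7] = (122/231) / (1/7) = 122/33.

122/33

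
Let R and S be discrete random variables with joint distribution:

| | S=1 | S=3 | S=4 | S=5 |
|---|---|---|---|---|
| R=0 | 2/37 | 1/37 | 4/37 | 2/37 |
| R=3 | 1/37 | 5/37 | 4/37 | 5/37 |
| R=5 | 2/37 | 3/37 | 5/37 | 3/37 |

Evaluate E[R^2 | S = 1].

P(S = 1) = 5/37.
Σ R^2·P over the event = 0·(2/37) + 9·(1/37) + 25·(2/37) = 59/37.
E[R^2 | S = 1] = (59/37) / (5/37) = 59/5.

59/5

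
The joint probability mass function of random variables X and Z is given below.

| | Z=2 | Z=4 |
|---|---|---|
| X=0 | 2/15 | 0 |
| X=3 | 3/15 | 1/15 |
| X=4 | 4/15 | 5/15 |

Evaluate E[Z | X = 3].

5/2

P(X = 3) = 4/15.
Σ Z·P over the event = 2·(3/15) + 4·(1/15) = 2/3.
E[Z | X = 3] = (2/3) / (4/15) = 5/2.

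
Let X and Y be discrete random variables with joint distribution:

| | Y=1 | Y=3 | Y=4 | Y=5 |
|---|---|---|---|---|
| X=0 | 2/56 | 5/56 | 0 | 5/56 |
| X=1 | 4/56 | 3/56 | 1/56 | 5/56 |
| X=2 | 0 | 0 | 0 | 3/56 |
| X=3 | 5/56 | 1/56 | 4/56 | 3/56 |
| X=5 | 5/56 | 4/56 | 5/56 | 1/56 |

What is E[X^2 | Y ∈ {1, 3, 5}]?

355/46

P(Y ∈ {1, 3, 5}) = 23/28.
Summing X^2·P(X=x,Y=y) over the conditioning event gives 355/56.
E[X^2 | Y ∈ {1, 3, 5}] = (355/56) / (23/28) = 355/46.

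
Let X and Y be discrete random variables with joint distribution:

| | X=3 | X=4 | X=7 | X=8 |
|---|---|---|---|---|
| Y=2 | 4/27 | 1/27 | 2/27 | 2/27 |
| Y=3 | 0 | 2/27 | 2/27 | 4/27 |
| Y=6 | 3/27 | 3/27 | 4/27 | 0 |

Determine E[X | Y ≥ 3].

P(Y ≥ 3) = 2/3.
Σ X·P over the event = 3·(3/27) + 4·(2/27) + 4·(3/27) + 7·(2/27) + 7·(4/27) + 8·(4/27) = 103/27.
E[X | Y ≥ 3] = (103/27) / (2/3) = 103/18.

103/18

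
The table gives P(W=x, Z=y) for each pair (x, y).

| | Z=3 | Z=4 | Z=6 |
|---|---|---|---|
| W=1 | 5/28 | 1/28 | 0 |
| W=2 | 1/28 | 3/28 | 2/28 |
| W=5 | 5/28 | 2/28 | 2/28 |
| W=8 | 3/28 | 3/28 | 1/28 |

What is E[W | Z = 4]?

41/9

P(Z = 4) = 9/28.
Σ W·P over the event = 1·(1/28) + 2·(3/28) + 5·(2/28) + 8·(3/28) = 41/28.
E[W | Z = 4] = (41/28) / (9/28) = 41/9.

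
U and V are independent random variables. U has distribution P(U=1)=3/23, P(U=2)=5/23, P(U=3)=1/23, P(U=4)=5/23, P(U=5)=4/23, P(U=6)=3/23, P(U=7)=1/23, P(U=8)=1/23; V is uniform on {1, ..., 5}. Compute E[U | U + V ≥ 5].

P(U + V ≥ 5) = 19/23.
Summing U·P(x,y) over outcomes with U + V ≥ 5 gives 413/115.
E[U | U + V ≥ 5] = (413/115) / (19/23) = 413/95.

413/95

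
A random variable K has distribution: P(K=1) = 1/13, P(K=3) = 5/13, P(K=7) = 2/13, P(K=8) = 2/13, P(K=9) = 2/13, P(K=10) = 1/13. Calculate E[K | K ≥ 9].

28/3

P(K ≥ 9) = 3/13.
Σ over the event: 9·2/13 + 10·1/13 = 28/13.
E[K | K ≥ 9] = (28/13) / (3/13) = 28/3.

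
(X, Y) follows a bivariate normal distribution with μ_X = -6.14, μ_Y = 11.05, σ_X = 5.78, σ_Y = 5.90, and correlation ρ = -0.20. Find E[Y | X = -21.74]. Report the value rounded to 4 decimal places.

14.2348

The regression of Y on X has slope ρ·σ_Y/σ_X and passes through (μ_X, μ_Y).
E[Y | X=-21.74] = 11.05 + (-0.20)·(5.90/5.78)·(-21.74 − (-6.14)) = 11.05 + (-0.204152)·(-15.6) = 14.2348.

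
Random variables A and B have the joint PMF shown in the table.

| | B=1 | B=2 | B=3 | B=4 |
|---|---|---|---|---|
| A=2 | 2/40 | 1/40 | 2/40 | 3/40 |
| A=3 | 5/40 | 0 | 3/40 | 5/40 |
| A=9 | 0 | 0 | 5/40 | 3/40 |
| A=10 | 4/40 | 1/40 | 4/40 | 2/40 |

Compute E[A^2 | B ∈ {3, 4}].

1340/27

P(B ∈ {3, 4}) = 27/40.
Σ A^2·P over the event = 4·(2/40) + 4·(3/40) + 9·(3/40) + 9·(5/40) + 81·(5/40) + 81·(3/40) + 100·(4/40) + 100·(2/40) = 67/2.
E[A^2 | B ∈ {3, 4}] = (67/2) / (27/40) = 1340/27.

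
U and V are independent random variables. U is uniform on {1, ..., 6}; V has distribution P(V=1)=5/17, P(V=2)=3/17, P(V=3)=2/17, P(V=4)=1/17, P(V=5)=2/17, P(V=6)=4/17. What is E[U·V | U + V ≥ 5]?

P(U + V ≥ 5) = 79/102.
Summing UV·P(x,y) over outcomes with U + V ≥ 5 gives 367/34.
E[U·V | U + V ≥ 5] = (367/34) / (79/102) = 1101/79.

1101/79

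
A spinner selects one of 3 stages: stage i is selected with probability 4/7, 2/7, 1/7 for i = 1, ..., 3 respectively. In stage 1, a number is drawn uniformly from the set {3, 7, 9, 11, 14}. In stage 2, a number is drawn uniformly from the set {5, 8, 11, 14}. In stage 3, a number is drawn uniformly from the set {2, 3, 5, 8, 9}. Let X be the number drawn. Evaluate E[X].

E[X | stage 1] = (3+7+9+11+14)/5 = 44/5.
E[X | stage 2] = (5+8+11+14)/4 = 19/2.
E[X | stage 3] = (2+3+5+8+9)/5 = 27/5.
By the law of total expectation,
E[X] = (4/7)·(44/5) + (2/7)·(19/2) + (1/7)·(27/5) = 298/35.

298/35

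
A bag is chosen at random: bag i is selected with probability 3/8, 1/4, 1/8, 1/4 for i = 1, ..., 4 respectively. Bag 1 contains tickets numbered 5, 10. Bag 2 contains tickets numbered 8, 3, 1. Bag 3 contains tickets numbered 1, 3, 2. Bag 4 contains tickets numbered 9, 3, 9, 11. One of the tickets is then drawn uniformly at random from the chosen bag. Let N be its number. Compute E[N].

97/16

E[N | bag 1] = (5+10)/2 = 15/2.
E[N | bag 2] = (8+3+1)/3 = 4.
E[N | bag 3] = (1+3+2)/3 = 2.
E[N | bag 4] = (9+3+9+11)/4 = 8.
By the law of total expectation,
E[N] = (3/8)·(15/2) + (1/4)·(4) + (1/8)·(2) + (1/4)·(8) = 97/16.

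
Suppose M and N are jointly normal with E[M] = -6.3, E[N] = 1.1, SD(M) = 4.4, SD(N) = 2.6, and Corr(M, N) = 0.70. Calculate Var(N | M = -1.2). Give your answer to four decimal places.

The conditional variance in a bivariate normal is σ_N²(1 − ρ²), independent of x.
Var(N | M=-1.2) = (2.6)²·(1 − (0.70)²) = 6.76·0.51 = 3.4476.

3.4476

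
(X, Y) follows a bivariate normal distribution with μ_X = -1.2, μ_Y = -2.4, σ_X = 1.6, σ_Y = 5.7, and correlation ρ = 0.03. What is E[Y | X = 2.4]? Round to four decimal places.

The regression of Y on X has slope ρ·σ_Y/σ_X and passes through (μ_X, μ_Y).
E[Y | X=2.4] = -2.4 + (0.03)·(5.7/1.6)·(2.4 − (-1.2)) = -2.4 + (0.10687)·(3.6) = -2.0153.

-2.0153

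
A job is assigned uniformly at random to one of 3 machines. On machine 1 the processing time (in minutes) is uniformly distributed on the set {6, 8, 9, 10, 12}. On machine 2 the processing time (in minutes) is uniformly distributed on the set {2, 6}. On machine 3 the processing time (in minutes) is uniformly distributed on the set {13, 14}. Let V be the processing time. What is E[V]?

E[V | machine 1] = (6+8+9+10+12)/5 = 9.
E[V | machine 2] = (2+6)/2 = 4.
E[V | machine 3] = (13+14)/2 = 27/2.
E[V] = (1/3)·(9) + (1/3)·(4) + (1/3)·(27/2) = 53/6.

53/6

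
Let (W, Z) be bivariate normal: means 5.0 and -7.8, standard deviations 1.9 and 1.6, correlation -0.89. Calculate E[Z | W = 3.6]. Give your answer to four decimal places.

For a bivariate normal, E[Z | W=x] = μ_Z + ρ·(σ_Z/σ_W)·(x − μ_W).
E[Z | W=3.6] = -7.8 + (-0.89)·(1.6/1.9)·(3.6 − (5.0)) = -7.8 + (-0.74947)·(-1.4) = -6.7507.

-6.7507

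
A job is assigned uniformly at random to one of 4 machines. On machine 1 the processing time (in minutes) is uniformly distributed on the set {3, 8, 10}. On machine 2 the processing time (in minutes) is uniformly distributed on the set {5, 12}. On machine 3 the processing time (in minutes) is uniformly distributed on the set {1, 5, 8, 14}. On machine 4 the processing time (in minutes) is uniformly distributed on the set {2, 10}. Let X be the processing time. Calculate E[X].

57/8

E[X | machine 1] = (3+8+10)/3 = 7.
E[X | machine 2] = (5+12)/2 = 17/2.
E[X | machine 3] = (1+5+8+14)/4 = 7.
E[X | machine 4] = (2+10)/2 = 6.
E[X] = (1/4)·(7) + (1/4)·(17/2) + (1/4)·(7) + (1/4)·(6) = 57/8.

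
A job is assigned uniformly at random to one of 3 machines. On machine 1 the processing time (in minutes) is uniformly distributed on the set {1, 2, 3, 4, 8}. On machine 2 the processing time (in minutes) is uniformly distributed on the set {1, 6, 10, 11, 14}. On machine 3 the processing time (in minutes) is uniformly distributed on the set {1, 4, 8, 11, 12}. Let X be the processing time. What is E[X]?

32/5

E[X | machine 1] = (1+2+3+4+8)/5 = 18/5.
E[X | machine 2] = (1+6+10+11+14)/5 = 42/5.
E[X | machine 3] = (1+4+8+11+12)/5 = 36/5.
By the law of total expectation,
E[X] = (1/3)·(18/5) + (1/3)·(42/5) + (1/3)·(36/5) = 32/5.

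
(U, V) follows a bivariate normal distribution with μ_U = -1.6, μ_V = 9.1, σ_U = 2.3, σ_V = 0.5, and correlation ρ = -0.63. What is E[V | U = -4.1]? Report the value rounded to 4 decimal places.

9.4424

The regression of V on U has slope ρ·σ_V/σ_U and passes through (μ_U, μ_V).
E[V | U=-4.1] = 9.1 + (-0.63)·(0.5/2.3)·(-4.1 − (-1.6)) = 9.1 + (-0.13696)·(-2.5) = 9.4424.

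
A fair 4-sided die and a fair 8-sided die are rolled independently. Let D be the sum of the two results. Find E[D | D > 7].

P(D > 7) = 7/16.
Σ over the event: 8·1/8 + 9·1/8 + 10·3/32 + 11·1/16 + 12·1/32 = 33/8.
E[D | D > 7] = (33/8) / (7/16) = 66/7.

66/7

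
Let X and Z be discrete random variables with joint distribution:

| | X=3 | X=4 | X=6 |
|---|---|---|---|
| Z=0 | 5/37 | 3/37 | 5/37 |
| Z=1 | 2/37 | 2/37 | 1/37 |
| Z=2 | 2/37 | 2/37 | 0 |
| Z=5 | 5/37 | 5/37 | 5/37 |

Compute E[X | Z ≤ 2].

91/22

P(Z ≤ 2) = 22/37.
Σ X·P over the event = 3·(5/37) + 3·(2/37) + 3·(2/37) + 4·(3/37) + 4·(2/37) + 4·(2/37) + 6·(5/37) + 6·(1/37) = 91/37.
E[X | Z ≤ 2] = (91/37) / (22/37) = 91/22.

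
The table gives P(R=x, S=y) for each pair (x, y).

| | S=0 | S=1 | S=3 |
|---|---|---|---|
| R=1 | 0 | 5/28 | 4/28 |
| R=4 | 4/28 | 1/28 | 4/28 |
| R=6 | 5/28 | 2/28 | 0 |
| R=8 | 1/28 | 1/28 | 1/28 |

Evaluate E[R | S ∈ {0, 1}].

83/19

P(S ∈ {0, 1}) = 19/28.
Σ R·P over the event = 1·(5/28) + 4·(4/28) + 4·(1/28) + 6·(5/28) + 6·(2/28) + 8·(1/28) + 8·(1/28) = 83/28.
E[R | S ∈ {0, 1}] = (83/28) / (19/28) = 83/19.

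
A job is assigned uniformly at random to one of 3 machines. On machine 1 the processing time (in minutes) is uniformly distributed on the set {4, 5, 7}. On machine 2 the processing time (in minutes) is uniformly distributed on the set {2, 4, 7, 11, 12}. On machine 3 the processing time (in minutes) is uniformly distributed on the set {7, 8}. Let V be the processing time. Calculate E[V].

601/90

E[V | machine 1] = (4+5+7)/3 = 16/3.
E[V | machine 2] = (2+4+7+11+12)/5 = 36/5.
E[V | machine 3] = (7+8)/2 = 15/2.
E[V] = (1/3)·(16/3) + (1/3)·(36/5) + (1/3)·(15/2) = 601/90.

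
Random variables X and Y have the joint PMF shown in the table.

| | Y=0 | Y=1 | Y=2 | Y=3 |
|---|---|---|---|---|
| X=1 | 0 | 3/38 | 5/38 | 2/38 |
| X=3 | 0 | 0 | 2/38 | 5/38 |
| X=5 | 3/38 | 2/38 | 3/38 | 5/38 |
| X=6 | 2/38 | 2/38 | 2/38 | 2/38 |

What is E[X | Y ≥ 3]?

P(Y ≥ 3) = 7/19.
Σ X·P over the event = 1·(2/38) + 3·(5/38) + 5·(5/38) + 6·(2/38) = 27/19.
E[X | Y ≥ 3] = (27/19) / (7/19) = 27/7.

27/7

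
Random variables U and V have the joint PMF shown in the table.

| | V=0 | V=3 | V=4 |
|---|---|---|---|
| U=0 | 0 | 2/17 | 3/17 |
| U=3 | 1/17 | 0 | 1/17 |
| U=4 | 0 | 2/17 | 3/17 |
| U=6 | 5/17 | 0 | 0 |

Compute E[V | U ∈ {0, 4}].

18/5

P(U ∈ {0, 4}) = 10/17.
Summing V·P(U=x,V=y) over the conditioning event gives 36/17.
E[V | U ∈ {0, 4}] = (36/17) / (10/17) = 18/5.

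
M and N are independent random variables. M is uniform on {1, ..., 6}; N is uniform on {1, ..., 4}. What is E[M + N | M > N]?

P(M > N) = 7/12.
Summing (M+N)·P(x,y) over outcomes with M > N gives 47/12.
E[M + N | M > N] = (47/12) / (7/12) = 47/7.

47/7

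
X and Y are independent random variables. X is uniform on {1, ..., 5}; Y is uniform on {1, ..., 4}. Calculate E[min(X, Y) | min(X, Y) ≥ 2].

8/3

P(min(X, Y) ≥ 2) = 3/5.
Summing min(X,Y)·P(x,y) over outcomes with min(X, Y) ≥ 2 gives 8/5.
E[min(X, Y) | min(X, Y) ≥ 2] = (8/5) / (3/5) = 8/3.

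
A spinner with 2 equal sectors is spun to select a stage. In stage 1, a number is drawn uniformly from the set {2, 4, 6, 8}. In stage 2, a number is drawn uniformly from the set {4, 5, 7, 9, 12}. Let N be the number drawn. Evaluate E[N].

31/5

E[N | stage 1] = (2+4+6+8)/4 = 5.
E[N | stage 2] = (4+5+7+9+12)/5 = 37/5.
By the law of total expectation,
E[N] = (1/2)·(5) + (1/2)·(37/5) = 31/5.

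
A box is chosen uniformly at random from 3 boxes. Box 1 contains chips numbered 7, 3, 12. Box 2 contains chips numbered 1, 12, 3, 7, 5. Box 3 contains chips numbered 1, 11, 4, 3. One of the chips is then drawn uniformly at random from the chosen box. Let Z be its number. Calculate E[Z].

1061/180

E[Z | box 1] = (7+3+12)/3 = 22/3.
E[Z | box 2] = (1+12+3+7+5)/5 = 28/5.
E[Z | box 3] = (1+11+4+3)/4 = 19/4.
E[Z] = (1/3)·(22/3) + (1/3)·(28/5) + (1/3)·(19/4) = 1061/180.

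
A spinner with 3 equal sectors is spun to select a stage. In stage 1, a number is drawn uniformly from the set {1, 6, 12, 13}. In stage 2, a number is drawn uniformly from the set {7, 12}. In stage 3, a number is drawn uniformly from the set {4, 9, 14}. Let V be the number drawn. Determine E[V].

53/6

E[V | stage 1] = (1+6+12+13)/4 = 8.
E[V | stage 2] = (7+12)/2 = 19/2.
E[V | stage 3] = (4+9+14)/3 = 9.
By the law of total expectation,
E[V] = (1/3)·(8) + (1/3)·(19/2) + (1/3)·(9) = 53/6.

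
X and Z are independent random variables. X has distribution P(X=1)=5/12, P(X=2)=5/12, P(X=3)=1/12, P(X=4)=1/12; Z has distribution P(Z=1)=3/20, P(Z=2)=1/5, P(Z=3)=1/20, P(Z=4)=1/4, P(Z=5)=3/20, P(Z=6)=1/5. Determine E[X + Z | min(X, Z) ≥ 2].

779/119

P(min(X, Z) ≥ 2) = 119/240.
Summing (X+Z)·P(x,y) over outcomes with min(X, Z) ≥ 2 gives 779/240.
E[X + Z | min(X, Z) ≥ 2] = (779/240) / (119/240) = 779/119.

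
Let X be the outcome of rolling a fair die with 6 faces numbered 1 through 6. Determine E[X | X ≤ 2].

3/2

Given X ≤ 2, X is equally likely to be any of {1, 2}.
E[X | X ≤ 2] = (1 + 2) / 2 = 3/2.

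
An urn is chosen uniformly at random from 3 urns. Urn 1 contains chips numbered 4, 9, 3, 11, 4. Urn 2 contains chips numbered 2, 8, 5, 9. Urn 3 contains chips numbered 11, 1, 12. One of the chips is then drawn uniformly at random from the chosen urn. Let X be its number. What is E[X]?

101/15

E[X | urn 1] = (4+9+3+11+4)/5 = 31/5.
E[X | urn 2] = (2+8+5+9)/4 = 6.
E[X | urn 3] = (11+1+12)/3 = 8.
By the law of total expectation,
E[X] = (1/3)·(31/5) + (1/3)·(6) + (1/3)·(8) = 101/15.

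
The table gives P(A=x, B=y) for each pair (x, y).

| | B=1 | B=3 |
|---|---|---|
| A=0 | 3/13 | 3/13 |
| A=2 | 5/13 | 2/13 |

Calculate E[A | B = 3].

4/5

P(B = 3) = 5/13.
Summing A·P(A=x,B=y) over the conditioning event gives 4/13.
E[A | B = 3] = (4/13) / (5/13) = 4/5.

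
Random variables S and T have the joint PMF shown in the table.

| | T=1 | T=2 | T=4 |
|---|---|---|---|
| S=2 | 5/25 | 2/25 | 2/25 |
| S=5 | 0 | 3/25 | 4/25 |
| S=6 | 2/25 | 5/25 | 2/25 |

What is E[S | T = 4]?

9/2

P(T = 4) = 8/25.
Σ S·P over the event = 2·(2/25) + 5·(4/25) + 6·(2/25) = 36/25.
E[S | T = 4] = (36/25) / (8/25) = 9/2.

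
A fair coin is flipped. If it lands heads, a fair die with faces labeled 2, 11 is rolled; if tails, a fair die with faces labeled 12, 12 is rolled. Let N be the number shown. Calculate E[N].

E[N | heads] = (2+11)/2 = 13/2.
E[N | tails] = (12+12)/2 = 12.
By the law of total expectation,
E[N] = (1/2)·(13/2) + (1/2)·(12) = 37/4.

37/4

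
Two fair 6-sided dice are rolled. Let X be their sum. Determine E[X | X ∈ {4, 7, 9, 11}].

P(X ∈ {4, 7, 9, 11}) = 5/12.
Σ over the event: 4·1/12 + 7·1/6 + 9·1/9 + 11·1/18 = 28/9.
E[X | X ∈ {4, 7, 9, 11}] = (28/9) / (5/12) = 112/15.

112/15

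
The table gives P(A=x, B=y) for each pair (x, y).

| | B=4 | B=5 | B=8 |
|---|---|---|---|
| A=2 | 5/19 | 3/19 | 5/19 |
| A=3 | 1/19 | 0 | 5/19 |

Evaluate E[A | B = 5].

P(B = 5) = 3/19.
Σ A·P over the event = 2·(3/19) = 6/19.
E[A | B = 5] = (6/19) / (3/19) = 2.

2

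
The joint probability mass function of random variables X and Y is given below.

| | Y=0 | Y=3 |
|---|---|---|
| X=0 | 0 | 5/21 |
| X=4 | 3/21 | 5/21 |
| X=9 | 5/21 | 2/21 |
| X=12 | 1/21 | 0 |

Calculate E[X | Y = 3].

19/6

P(Y = 3) = 4/7.
Σ X·P over the event = 0·(5/21) + 4·(5/21) + 9·(2/21) = 38/21.
E[X | Y = 3] = (38/21) / (4/7) = 19/6.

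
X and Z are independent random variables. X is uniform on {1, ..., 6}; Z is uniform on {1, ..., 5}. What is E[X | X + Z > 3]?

101/27

P(X + Z > 3) = 9/10.
Summing X·P(x,y) over outcomes with X + Z > 3 gives 101/30.
E[X | X + Z > 3] = (101/30) / (9/10) = 101/27.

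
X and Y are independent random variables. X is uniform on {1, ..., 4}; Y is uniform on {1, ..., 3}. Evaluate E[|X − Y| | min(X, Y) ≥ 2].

5/6

Outcomes with min(X, Y) ≥ 2: (2,2), (2,3), (3,2), (3,3), (4,2), (4,3), each with probability 1/12.
E[|X − Y| | min(X, Y) ≥ 2] = (0 + 1 + 1 + 0 + 2 + 1) / 6 = 5/6.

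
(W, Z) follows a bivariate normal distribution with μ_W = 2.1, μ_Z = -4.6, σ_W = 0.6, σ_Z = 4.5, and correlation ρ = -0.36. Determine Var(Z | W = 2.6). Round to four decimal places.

The conditional variance in a bivariate normal is σ_Z²(1 − ρ²), independent of x.
Var(Z | W=2.6) = (4.5)²·(1 − (-0.36)²) = 20.25·0.8704 = 17.6256.

17.6256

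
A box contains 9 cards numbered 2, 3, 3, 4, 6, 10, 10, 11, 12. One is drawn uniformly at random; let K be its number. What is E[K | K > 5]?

49/5

P(K > 5) = 5/9.
Σ over the event: 6·1/9 + 10·2/9 + 11·1/9 + 12·1/9 = 49/9.
E[K | K > 5] = (49/9) / (5/9) = 49/5.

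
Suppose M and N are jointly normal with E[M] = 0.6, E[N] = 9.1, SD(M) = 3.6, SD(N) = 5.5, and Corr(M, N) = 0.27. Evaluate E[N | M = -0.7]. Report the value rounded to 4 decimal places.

E[N | M=x] = μ_N + ρ(σ_N/σ_M)(x − μ_M) for jointly normal variables.
E[N | M=-0.7] = 9.1 + (0.27)·(5.5/3.6)·(-0.7 − (0.6)) = 9.1 + (0.4125)·(-1.3) = 8.5638.

8.5638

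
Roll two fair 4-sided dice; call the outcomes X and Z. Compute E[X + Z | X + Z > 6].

Outcomes with X + Z > 6: (3,4), (4,3), (4,4), each with probability 1/16.
E[X + Z | X + Z > 6] = (7 + 7 + 8) / 3 = 22/3.

22/3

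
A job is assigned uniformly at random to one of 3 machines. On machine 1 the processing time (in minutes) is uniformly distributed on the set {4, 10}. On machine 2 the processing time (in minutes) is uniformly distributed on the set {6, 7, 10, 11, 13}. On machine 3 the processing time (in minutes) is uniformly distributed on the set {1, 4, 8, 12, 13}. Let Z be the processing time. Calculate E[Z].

E[Z | machine 1] = (4+10)/2 = 7.
E[Z | machine 2] = (6+7+10+11+13)/5 = 47/5.
E[Z | machine 3] = (1+4+8+12+13)/5 = 38/5.
By the law of total expectation,
E[Z] = (1/3)·(7) + (1/3)·(47/5) + (1/3)·(38/5) = 8.

8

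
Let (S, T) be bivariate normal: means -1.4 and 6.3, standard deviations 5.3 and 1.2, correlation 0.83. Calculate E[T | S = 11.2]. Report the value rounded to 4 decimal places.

8.6678

For a bivariate normal, E[T | S=x] = μ_T + ρ·(σ_T/σ_S)·(x − μ_S).
E[T | S=11.2] = 6.3 + (0.83)·(1.2/5.3)·(11.2 − (-1.4)) = 6.3 + (0.18792)·(12.6) = 8.6678.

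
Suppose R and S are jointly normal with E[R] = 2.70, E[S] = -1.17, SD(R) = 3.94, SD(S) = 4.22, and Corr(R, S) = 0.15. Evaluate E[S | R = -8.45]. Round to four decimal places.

-2.9614

For a bivariate normal, E[S | R=x] = μ_S + ρ·(σ_S/σ_R)·(x − μ_R).
E[S | R=-8.45] = -1.17 + (0.15)·(4.22/3.94)·(-8.45 − (2.70)) = -1.17 + (0.16066)·(-11.15) = -2.9614.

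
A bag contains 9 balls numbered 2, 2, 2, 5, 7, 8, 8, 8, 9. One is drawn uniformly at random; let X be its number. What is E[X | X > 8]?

P(X > 8) = 1/9.
Σ over the event: 9·1/9 = 1.
E[X | X > 8] = (1) / (1/9) = 9.

9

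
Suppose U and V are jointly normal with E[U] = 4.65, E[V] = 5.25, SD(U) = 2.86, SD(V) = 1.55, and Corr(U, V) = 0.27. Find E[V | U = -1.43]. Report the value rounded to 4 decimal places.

E[V | U=x] = μ_V + ρ(σ_V/σ_U)(x − μ_U) for jointly normal variables.
E[V | U=-1.43] = 5.25 + (0.27)·(1.55/2.86)·(-1.43 − (4.65)) = 5.25 + (0.14633)·(-6.08) = 4.3603.

4.3603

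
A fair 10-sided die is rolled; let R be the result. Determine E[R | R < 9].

9/2

Given R < 9, R is equally likely to be any of {1, 2, 3, 4, 5, 6, 7, 8}.
E[R | R < 9] = (1 + 2 + 3 + 4 + 5 + 6 + 7 + 8) / 8 = 9/2.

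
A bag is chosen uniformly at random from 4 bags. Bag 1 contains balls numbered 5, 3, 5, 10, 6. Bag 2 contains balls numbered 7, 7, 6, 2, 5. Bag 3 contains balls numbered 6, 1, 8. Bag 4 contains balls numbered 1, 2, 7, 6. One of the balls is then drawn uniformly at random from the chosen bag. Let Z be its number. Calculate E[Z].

101/20

E[Z | bag 1] = (5+3+5+10+6)/5 = 29/5.
E[Z | bag 2] = (7+7+6+2+5)/5 = 27/5.
E[Z | bag 3] = (6+1+8)/3 = 5.
E[Z | bag 4] = (1+2+7+6)/4 = 4.
E[Z] = (1/4)·(29/5) + (1/4)·(27/5) + (1/4)·(5) + (1/4)·(4) = 101/20.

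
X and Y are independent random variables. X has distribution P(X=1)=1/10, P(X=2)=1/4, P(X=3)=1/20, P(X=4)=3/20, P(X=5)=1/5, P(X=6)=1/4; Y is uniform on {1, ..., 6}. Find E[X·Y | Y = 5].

77/4

P(Y = 5) = 1/6.
Summing XY·P(x,y) over outcomes with Y = 5 gives 77/24.
E[X·Y | Y = 5] = (77/24) / (1/6) = 77/4.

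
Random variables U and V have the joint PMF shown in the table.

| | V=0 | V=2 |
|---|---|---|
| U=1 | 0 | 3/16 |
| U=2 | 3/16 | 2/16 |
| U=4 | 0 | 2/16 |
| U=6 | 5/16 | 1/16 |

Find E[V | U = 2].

4/5

P(U = 2) = 5/16.
Summing V·P(U=x,V=y) over the conditioning event gives 1/4.
E[V | U = 2] = (1/4) / (5/16) = 4/5.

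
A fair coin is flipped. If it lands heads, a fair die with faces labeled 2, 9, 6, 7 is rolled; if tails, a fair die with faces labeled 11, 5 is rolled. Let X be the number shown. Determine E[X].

E[X | heads] = (2+9+6+7)/4 = 6.
E[X | tails] = (11+5)/2 = 8.
E[X] = (1/2)·(6) + (1/2)·(8) = 7.

7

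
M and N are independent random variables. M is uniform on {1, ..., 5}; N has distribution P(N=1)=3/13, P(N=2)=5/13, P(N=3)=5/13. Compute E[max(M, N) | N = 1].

3

P(N = 1) = 3/13.
Summing max(M,N)·P(x,y) over outcomes with N = 1 gives 9/13.
E[max(M, N) | N = 1] = (9/13) / (3/13) = 3.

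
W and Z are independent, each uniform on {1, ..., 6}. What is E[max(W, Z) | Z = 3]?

4

Outcomes with Z = 3: (1,3), (2,3), (3,3), (4,3), (5,3), (6,3), each with probability 1/36.
E[max(W, Z) | Z = 3] = (3 + 3 + 3 + 4 + 5 + 6) / 6 = 4.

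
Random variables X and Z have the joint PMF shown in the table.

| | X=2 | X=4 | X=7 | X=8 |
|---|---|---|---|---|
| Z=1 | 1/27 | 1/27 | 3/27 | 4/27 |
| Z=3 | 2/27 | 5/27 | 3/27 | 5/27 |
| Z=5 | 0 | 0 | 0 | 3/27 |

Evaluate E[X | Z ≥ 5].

P(Z ≥ 5) = 1/9.
Σ X·P over the event = 8·(3/27) = 8/9.
E[X | Z ≥ 5] = (8/9) / (1/9) = 8.

8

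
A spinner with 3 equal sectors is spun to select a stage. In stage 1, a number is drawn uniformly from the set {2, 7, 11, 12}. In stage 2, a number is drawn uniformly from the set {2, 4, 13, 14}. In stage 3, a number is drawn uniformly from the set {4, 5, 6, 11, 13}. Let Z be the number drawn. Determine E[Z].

481/60

E[Z | stage 1] = (2+7+11+12)/4 = 8.
E[Z | stage 2] = (2+4+13+14)/4 = 33/4.
E[Z | stage 3] = (4+5+6+11+13)/5 = 39/5.
By the law of total expectation,
E[Z] = (1/3)·(8) + (1/3)·(33/4) + (1/3)·(39/5) = 481/60.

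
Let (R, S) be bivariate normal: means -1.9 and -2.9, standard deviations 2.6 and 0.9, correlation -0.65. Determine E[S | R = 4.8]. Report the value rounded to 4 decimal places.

-4.4075

The regression of S on R has slope ρ·σ_S/σ_R and passes through (μ_R, μ_S).
E[S | R=4.8] = -2.9 + (-0.65)·(0.9/2.6)·(4.8 − (-1.9)) = -2.9 + (-0.225)·(6.7) = -4.4075.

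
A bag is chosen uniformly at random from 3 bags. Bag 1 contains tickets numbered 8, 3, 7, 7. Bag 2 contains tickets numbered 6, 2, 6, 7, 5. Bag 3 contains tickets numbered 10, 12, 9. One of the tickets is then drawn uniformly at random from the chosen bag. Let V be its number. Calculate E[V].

1307/180

E[V | bag 1] = (8+3+7+7)/4 = 25/4.
E[V | bag 2] = (6+2+6+7+5)/5 = 26/5.
E[V | bag 3] = (10+12+9)/3 = 31/3.
By the law of total expectation,
E[V] = (1/3)·(25/4) + (1/3)·(26/5) + (1/3)·(31/3) = 1307/180.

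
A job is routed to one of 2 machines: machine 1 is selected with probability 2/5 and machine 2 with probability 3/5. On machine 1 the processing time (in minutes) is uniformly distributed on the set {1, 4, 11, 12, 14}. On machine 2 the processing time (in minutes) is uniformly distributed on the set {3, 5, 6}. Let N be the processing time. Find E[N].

154/25

E[N | machine 1] = (1+4+11+12+14)/5 = 42/5.
E[N | machine 2] = (3+5+6)/3 = 14/3.
E[N] = (2/5)·(42/5) + (3/5)·(14/3) = 154/25.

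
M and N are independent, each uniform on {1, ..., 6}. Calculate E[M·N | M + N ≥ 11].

32

Outcomes with M + N ≥ 11: (5,6), (6,5), (6,6), each with probability 1/36.
E[M·N | M + N ≥ 11] = (30 + 30 + 36) / 3 = 32.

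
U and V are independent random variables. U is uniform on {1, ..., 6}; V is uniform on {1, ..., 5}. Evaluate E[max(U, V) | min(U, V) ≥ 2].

9/2

P(min(U, V) ≥ 2) = 2/3.
Summing max(U,V)·P(x,y) over outcomes with min(U, V) ≥ 2 gives 3.
E[max(U, V) | min(U, V) ≥ 2] = (3) / (2/3) = 9/2.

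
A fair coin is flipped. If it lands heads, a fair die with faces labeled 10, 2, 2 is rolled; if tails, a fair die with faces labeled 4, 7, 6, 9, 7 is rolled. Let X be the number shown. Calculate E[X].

E[X | heads] = (10+2+2)/3 = 14/3.
E[X | tails] = (4+7+6+9+7)/5 = 33/5.
By the law of total expectation,
E[X] = (1/2)·(14/3) + (1/2)·(33/5) = 169/30.

169/30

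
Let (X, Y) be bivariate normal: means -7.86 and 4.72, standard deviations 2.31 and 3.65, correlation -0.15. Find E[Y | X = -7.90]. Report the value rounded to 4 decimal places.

4.7295

The regression of Y on X has slope ρ·σ_Y/σ_X and passes through (μ_X, μ_Y).
E[Y | X=-7.90] = 4.72 + (-0.15)·(3.65/2.31)·(-7.90 − (-7.86)) = 4.72 + (-0.23701)·(-0.04) = 4.7295.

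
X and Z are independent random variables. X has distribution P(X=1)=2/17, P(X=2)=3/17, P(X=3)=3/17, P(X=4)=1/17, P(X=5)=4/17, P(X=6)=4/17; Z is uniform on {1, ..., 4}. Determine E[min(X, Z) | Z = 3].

44/17

P(Z = 3) = 1/4.
Summing min(X,Z)·P(x,y) over outcomes with Z = 3 gives 11/17.
E[min(X, Z) | Z = 3] = (11/17) / (1/4) = 44/17.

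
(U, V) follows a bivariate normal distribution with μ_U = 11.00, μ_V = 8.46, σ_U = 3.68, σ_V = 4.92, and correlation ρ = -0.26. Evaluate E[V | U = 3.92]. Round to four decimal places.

10.9211

E[V | U=x] = μ_V + ρ(σ_V/σ_U)(x − μ_U) for jointly normal variables.
E[V | U=3.92] = 8.46 + (-0.26)·(4.92/3.68)·(3.92 − (11.00)) = 8.46 + (-0.34761)·(-7.08) = 10.9211.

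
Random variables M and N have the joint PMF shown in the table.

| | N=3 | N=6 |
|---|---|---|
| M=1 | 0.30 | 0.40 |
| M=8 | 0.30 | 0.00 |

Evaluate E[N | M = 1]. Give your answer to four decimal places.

P(M = 1) = 0.70.
Summing N·P(M=x,N=y) over the conditioning event gives 3.30.
E[N | M = 1] = (3.30) / (0.70) = 4.7143.

4.7143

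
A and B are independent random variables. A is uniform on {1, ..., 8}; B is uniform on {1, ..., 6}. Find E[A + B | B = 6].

Outcomes with B = 6: (1,6), (2,6), (3,6), (4,6), (5,6), (6,6), (7,6), (8,6), each with probability 1/48.
E[A + B | B = 6] = (7 + 8 + 9 + 10 + 11 + 12 + 13 + 14) / 8 = 21/2.

21/2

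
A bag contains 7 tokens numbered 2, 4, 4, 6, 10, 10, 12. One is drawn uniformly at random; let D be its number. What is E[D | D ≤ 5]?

P(D ≤ 5) = 3/7.
Σ over the event: 2·1/7 + 4·2/7 = 10/7.
E[D | D ≤ 5] = (10/7) / (3/7) = 10/3.

10/3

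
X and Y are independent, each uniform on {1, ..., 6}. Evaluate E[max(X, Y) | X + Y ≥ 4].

52/11

P(X + Y ≥ 4) = 11/12.
Summing max(X,Y)·P(x,y) over outcomes with X + Y ≥ 4 gives 13/3.
E[max(X, Y) | X + Y ≥ 4] = (13/3) / (11/12) = 52/11.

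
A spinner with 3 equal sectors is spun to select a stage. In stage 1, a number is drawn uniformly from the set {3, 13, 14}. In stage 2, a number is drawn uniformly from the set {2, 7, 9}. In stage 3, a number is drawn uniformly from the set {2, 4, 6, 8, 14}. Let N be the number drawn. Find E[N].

38/5

E[N | stage 1] = (3+13+14)/3 = 10.
E[N | stage 2] = (2+7+9)/3 = 6.
E[N | stage 3] = (2+4+6+8+14)/5 = 34/5.
E[N] = (1/3)·(10) + (1/3)·(6) + (1/3)·(34/5) = 38/5.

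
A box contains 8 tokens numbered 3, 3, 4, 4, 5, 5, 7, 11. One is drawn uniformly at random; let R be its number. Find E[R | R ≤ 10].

P(R ≤ 10) = 7/8.
Σ over the event: 3·1/4 + 4·1/4 + 5·1/4 + 7·1/8 = 31/8.
E[R | R ≤ 10] = (31/8) / (7/8) = 31/7.

31/7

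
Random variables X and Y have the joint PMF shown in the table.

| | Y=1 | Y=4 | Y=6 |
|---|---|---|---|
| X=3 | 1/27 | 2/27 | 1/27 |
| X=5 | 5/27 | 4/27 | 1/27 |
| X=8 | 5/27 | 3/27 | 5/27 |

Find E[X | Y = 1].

P(Y = 1) = 11/27.
Summing X·P(X=x,Y=y) over the conditioning event gives 68/27.
E[X | Y = 1] = (68/27) / (11/27) = 68/11.

68/11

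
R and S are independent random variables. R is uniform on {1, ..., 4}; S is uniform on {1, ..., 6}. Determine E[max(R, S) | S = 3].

13/4

Outcomes with S = 3: (1,3), (2,3), (3,3), (4,3), each with probability 1/24.
E[max(R, S) | S = 3] = (3 + 3 + 3 + 4) / 4 = 13/4.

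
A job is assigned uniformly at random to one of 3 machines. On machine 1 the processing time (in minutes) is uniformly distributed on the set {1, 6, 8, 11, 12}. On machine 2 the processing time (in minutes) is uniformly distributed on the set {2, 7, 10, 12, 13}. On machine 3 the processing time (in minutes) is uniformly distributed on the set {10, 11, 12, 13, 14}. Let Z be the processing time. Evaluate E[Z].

142/15

E[Z | machine 1] = (1+6+8+11+12)/5 = 38/5.
E[Z | machine 2] = (2+7+10+12+13)/5 = 44/5.
E[Z | machine 3] = (10+11+12+13+14)/5 = 12.
E[Z] = (1/3)·(38/5) + (1/3)·(44/5) + (1/3)·(12) = 142/15.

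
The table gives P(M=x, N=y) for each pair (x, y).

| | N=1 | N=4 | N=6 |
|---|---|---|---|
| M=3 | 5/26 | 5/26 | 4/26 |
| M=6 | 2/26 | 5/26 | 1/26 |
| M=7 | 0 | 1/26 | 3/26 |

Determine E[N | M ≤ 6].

7/2

P(M ≤ 6) = 11/13.
Σ N·P over the event = 1·(5/26) + 4·(5/26) + 6·(4/26) + 1·(2/26) + 4·(5/26) + 6·(1/26) = 77/26.
E[N | M ≤ 6] = (77/26) / (11/13) = 7/2.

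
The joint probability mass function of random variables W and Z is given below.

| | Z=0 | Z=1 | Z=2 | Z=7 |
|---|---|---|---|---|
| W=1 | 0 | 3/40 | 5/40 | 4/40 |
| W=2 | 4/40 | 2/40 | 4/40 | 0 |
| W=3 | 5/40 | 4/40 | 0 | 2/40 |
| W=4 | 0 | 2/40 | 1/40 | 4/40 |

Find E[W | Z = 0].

23/9

P(Z = 0) = 9/40.
Summing W·P(W=x,Z=y) over the conditioning event gives 23/40.
E[W | Z = 0] = (23/40) / (9/40) = 23/9.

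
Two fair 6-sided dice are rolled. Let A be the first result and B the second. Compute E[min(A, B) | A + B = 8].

14/5

Outcomes with A + B = 8: (2,6), (3,5), (4,4), (5,3), (6,2), each with probability 1/36.
E[min(A, B) | A + B = 8] = (2 + 3 + 4 + 3 + 2) / 5 = 14/5.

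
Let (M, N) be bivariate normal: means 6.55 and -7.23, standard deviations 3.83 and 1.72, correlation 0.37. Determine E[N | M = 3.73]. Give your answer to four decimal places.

-7.6986

E[N | M=x] = μ_N + ρ(σ_N/σ_M)(x − μ_M) for jointly normal variables.
E[N | M=3.73] = -7.23 + (0.37)·(1.72/3.83)·(3.73 − (6.55)) = -7.23 + (0.16616)·(-2.82) = -7.6986.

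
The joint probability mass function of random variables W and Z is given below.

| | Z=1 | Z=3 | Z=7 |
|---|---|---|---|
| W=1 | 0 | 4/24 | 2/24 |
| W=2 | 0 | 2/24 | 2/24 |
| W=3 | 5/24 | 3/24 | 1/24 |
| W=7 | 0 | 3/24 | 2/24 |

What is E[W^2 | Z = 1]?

P(Z = 1) = 5/24.
Σ W^2·P over the event = 9·(5/24) = 15/8.
E[W^2 | Z = 1] = (15/8) / (5/24) = 9.

9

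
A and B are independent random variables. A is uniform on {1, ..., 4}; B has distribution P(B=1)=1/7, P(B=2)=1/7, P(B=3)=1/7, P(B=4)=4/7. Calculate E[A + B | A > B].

P(A > B) = 3/14.
Summing (A+B)·P(x,y) over outcomes with A > B gives 15/14.
E[A + B | A > B] = (15/14) / (3/14) = 5.

5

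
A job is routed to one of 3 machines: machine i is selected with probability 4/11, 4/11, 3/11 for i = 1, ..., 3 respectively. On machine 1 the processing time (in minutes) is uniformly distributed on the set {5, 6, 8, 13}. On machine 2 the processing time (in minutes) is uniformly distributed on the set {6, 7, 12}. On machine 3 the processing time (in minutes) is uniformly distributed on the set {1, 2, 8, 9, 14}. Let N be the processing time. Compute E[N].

E[N | machine 1] = (5+6+8+13)/4 = 8.
E[N | machine 2] = (6+7+12)/3 = 25/3.
E[N | machine 3] = (1+2+8+9+14)/5 = 34/5.
By the law of total expectation,
E[N] = (4/11)·(8) + (4/11)·(25/3) + (3/11)·(34/5) = 1286/165.

1286/165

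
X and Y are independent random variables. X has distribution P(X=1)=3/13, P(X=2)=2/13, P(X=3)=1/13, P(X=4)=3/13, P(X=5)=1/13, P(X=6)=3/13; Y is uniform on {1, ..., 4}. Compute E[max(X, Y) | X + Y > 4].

P(X + Y > 4) = 19/26.
Summing max(X,Y)·P(x,y) over outcomes with X + Y > 4 gives 44/13.
E[max(X, Y) | X + Y > 4] = (44/13) / (19/26) = 88/19.

88/19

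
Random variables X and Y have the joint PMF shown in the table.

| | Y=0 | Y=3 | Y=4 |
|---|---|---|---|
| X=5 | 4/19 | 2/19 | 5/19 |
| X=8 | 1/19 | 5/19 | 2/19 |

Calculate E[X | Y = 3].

P(Y = 3) = 7/19.
Σ X·P over the event = 5·(2/19) + 8·(5/19) = 50/19.
E[X | Y = 3] = (50/19) / (7/19) = 50/7.

50/7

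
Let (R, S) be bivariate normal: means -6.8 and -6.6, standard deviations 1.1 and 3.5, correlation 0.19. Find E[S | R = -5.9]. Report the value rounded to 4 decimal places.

For a bivariate normal, E[S | R=x] = μ_S + ρ·(σ_S/σ_R)·(x − μ_R).
E[S | R=-5.9] = -6.6 + (0.19)·(3.5/1.1)·(-5.9 − (-6.8)) = -6.6 + (0.60455)·(0.9) = -6.0559.

-6.0559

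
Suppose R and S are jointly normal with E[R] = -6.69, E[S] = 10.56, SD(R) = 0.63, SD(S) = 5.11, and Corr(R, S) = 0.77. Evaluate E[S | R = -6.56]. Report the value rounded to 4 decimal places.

E[S | R=x] = μ_S + ρ(σ_S/σ_R)(x − μ_R) for jointly normal variables.
E[S | R=-6.56] = 10.56 + (0.77)·(5.11/0.63)·(-6.56 − (-6.69)) = 10.56 + (6.2456)·(0.13) = 11.3719.

11.3719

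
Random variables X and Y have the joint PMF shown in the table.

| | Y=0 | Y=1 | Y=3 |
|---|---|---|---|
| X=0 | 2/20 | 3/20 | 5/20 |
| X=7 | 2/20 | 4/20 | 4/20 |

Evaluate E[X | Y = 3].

P(Y = 3) = 9/20.
Σ X·P over the event = 0·(5/20) + 7·(4/20) = 7/5.
E[X | Y = 3] = (7/5) / (9/20) = 28/9.

28/9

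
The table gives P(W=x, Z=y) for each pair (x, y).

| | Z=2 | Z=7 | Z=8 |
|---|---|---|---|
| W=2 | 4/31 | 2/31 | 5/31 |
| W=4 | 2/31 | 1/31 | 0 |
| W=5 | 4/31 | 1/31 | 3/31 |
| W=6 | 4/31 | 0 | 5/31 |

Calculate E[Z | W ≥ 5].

87/17

P(W ≥ 5) = 17/31.
Summing Z·P(W=x,Z=y) over the conditioning event gives 87/31.
E[Z | W ≥ 5] = (87/31) / (17/31) = 87/17.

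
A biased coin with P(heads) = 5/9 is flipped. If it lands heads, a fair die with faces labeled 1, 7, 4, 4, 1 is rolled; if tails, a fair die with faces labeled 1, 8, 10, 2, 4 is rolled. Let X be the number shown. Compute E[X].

37/9

E[X | heads] = (1+7+4+4+1)/5 = 17/5.
E[X | tails] = (1+8+10+2+4)/5 = 5.
E[X] = (5/9)·(17/5) + (4/9)·(5) = 37/9.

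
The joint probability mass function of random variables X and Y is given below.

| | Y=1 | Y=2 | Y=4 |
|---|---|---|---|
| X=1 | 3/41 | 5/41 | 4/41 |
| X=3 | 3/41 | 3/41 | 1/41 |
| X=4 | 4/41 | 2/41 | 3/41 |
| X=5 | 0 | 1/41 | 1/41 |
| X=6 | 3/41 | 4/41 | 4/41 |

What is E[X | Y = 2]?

17/5

P(Y = 2) = 15/41.
Σ X·P over the event = 1·(5/41) + 3·(3/41) + 4·(2/41) + 5·(1/41) + 6·(4/41) = 51/41.
E[X | Y = 2] = (51/41) / (15/41) = 17/5.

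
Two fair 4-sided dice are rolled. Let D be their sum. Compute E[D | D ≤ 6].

58/13

P(D ≤ 6) = 13/16.
Σ over the event: 2·1/16 + 3·1/8 + 4·3/16 + 5·1/4 + 6·3/16 = 29/8.
E[D | D ≤ 6] = (29/8) / (13/16) = 58/13.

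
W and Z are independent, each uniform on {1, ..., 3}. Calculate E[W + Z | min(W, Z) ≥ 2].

Outcomes with min(W, Z) ≥ 2: (2,2), (2,3), (3,2), (3,3), each with probability 1/9.
E[W + Z | min(W, Z) ≥ 2] = (4 + 5 + 5 + 6) / 4 = 5.

5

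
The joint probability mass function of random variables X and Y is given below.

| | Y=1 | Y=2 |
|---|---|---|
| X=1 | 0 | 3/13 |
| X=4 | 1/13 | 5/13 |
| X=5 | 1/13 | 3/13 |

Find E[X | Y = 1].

P(Y = 1) = 2/13.
Σ X·P over the event = 4·(1/13) + 5·(1/13) = 9/13.
E[X | Y = 1] = (9/13) / (2/13) = 9/2.

9/2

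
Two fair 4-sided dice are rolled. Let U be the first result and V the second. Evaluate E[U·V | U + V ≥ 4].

P(U + V ≥ 4) = 13/16.
Summing UV·P(x,y) over outcomes with U + V ≥ 4 gives 95/16.
E[U·V | U + V ≥ 4] = (95/16) / (13/16) = 95/13.

95/13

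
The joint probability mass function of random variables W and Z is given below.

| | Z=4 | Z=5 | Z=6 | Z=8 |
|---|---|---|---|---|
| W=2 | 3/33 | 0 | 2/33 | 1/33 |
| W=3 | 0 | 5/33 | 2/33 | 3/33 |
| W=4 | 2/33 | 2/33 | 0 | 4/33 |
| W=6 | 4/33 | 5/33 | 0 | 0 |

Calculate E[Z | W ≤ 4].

143/24

P(W ≤ 4) = 8/11.
Summing Z·P(W=x,Z=y) over the conditioning event gives 13/3.
E[Z | W ≤ 4] = (13/3) / (8/11) = 143/24.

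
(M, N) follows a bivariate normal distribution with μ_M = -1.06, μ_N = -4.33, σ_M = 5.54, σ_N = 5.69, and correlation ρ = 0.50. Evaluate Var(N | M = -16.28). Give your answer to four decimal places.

24.2821

For a bivariate normal, Var(N | M=x) = σ_N²(1 − ρ²).
Var(N | M=-16.28) = (5.69)²·(1 − (0.50)²) = 32.3761·0.75 = 24.2821.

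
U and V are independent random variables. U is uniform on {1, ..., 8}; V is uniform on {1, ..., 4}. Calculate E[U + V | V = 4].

Outcomes with V = 4: (1,4), (2,4), (3,4), (4,4), (5,4), (6,4), (7,4), (8,4), each with probability 1/32.
E[U + V | V = 4] = (5 + 6 + 7 + 8 + 9 + 10 + 11 + 12) / 8 = 17/2.

17/2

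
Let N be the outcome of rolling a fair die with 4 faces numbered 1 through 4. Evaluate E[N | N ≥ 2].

Given N ≥ 2, N is equally likely to be any of {2, 3, 4}.
E[N | N ≥ 2] = (2 + 3 + 4) / 3 = 3.

3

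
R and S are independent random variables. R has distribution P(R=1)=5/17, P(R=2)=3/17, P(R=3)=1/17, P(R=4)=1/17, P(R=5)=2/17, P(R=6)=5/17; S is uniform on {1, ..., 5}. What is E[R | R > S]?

P(R > S) = 41/85.
Summing R·P(x,y) over outcomes with R > S gives 214/85.
E[R | R > S] = (214/85) / (41/85) = 214/41.

214/41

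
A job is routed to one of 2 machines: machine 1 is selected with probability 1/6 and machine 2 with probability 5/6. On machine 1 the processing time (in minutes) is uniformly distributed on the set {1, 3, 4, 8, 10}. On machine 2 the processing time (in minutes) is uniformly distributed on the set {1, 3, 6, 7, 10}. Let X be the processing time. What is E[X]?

161/30

E[X | machine 1] = (1+3+4+8+10)/5 = 26/5.
E[X | machine 2] = (1+3+6+7+10)/5 = 27/5.
By the law of total expectation,
E[X] = (1/6)·(26/5) + (5/6)·(27/5) = 161/30.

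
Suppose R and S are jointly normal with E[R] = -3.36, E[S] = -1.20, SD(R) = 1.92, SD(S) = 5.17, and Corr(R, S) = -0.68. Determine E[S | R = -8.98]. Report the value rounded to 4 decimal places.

The regression of S on R has slope ρ·σ_S/σ_R and passes through (μ_R, μ_S).
E[S | R=-8.98] = -1.20 + (-0.68)·(5.17/1.92)·(-8.98 − (-3.36)) = -1.20 + (-1.831042)·(-5.62) = 9.0905.

9.0905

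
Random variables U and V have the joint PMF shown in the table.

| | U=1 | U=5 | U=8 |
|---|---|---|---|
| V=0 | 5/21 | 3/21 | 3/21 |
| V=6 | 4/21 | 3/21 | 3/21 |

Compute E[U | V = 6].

43/10

P(V = 6) = 10/21.
Σ U·P over the event = 1·(4/21) + 5·(3/21) + 8·(3/21) = 43/21.
E[U | V = 6] = (43/21) / (10/21) = 43/10.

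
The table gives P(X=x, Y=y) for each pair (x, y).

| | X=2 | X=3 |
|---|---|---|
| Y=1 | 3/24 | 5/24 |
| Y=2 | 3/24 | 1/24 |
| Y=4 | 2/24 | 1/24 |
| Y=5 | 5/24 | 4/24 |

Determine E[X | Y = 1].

21/8

P(Y = 1) = 1/3.
Σ X·P over the event = 2·(3/24) + 3·(5/24) = 7/8.
E[X | Y = 1] = (7/8) / (1/3) = 21/8.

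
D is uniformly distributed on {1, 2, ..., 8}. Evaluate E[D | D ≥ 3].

Given D ≥ 3, D is equally likely to be any of {3, 4, 5, 6, 7, 8}.
E[D | D ≥ 3] = (3 + 4 + 5 + 6 + 7 + 8) / 6 = 11/2.

11/2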